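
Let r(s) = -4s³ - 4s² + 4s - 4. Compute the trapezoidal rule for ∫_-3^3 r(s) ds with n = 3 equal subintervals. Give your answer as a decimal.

-112

Δs = (3 − (-3))/3 = 2.
r(-3) = 56, r(-1) = -8, r(1) = -8, r(3) = -136.
T_3 = (Δs/2)·[r(s_0) + 2r(s_1) + 2r(s_2) + r(s_3)].
Sum = -112.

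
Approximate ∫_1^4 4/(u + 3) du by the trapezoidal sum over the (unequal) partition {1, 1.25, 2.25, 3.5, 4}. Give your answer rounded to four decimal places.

Subinterval widths: 0.25, 1, 1.25, 0.5.
f(1) = 1, f(1.25) = 16/17, f(2.25) = 16/21, f(3.5) = 8/13, f(4) = 4/7.
On each subinterval the trapezoid contributes (Δu_i/2)·[f(u_{i-1}) + f(u_i)].
Sum ≈ 2.2517.

2.2517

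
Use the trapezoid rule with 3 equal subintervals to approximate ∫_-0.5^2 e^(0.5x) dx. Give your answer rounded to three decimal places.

3.935

Δx = (2 − (-0.5))/3 = 5/6.
f(-0.5) ≈ 0.779, f(1/3) ≈ 1.181, f(7/6) ≈ 1.792, f(2) ≈ 2.718.
T_3 = (Δx/2)·[f(x_0) + 2f(x_1) + 2f(x_2) + f(x_3)].
Sum ≈ 3.935.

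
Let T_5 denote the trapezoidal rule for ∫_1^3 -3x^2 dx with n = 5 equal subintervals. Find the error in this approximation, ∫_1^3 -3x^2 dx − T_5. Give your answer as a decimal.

0.16

Exact integral: ∫_1^3 f(x) dx = -26.
T_5 = -26.16.
Error = -26 − (-26.16) = 0.16.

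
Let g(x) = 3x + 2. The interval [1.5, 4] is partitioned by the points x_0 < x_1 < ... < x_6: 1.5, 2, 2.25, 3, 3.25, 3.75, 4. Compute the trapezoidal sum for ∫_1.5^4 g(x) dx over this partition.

Subinterval widths: 0.5, 0.25, 0.75, 0.25, 0.5, 0.25.
g(1.5) = 6.5, g(2) = 8, g(2.25) = 8.75, g(3) = 11, g(3.25) = 11.75, g(3.75) = 13.25, g(4) = 14.
On each subinterval the trapezoid contributes (Δx_i/2)·[g(x_{i-1}) + g(x_i)].
Sum = 25.625.

25.625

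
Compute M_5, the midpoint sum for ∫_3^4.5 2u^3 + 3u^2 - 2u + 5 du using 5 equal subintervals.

Δu = (4.5 − 3)/5 = 0.3.
Midpoints: 3.15, 3.45, 3.75, 4.05, 4.35.
f(3.15) = 90.97925, f(3.45) = 115.93475, f(3.75) = 145.15625, f(4.05) = 178.96775, f(4.35) = 217.69325.
Sum = Δu · [f(3.15) + f(3.45) + f(3.75) + f(4.05) + f(4.35)].
Sum = 224.619375.

224.619375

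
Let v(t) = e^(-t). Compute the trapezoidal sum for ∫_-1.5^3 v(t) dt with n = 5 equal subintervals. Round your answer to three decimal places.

4.727

Δt = (3 − (-1.5))/5 = 0.9.
v(-1.5) ≈ 4.482, v(-0.6) ≈ 1.822, v(0.3) ≈ 0.741, v(1.2) ≈ 0.301, v(2.1) ≈ 0.122, v(3) ≈ 0.050.
T_5 = (Δt/2)·[v(t_0) + 2v(t_1) + ... + 2v(t_{4}) + v(t_5)].
Sum ≈ 4.727.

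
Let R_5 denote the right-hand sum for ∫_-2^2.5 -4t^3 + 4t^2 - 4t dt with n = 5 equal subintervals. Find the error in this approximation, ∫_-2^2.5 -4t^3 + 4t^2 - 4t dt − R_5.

Exact integral: ∫_-2^2.5 f(t) dt = 3.9375.
R_5 = -42.03.
Error = 3.9375 − (-42.03) = 45.9675.

45.9675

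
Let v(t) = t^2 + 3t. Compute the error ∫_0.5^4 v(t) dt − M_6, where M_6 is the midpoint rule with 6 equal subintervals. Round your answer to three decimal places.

0.099

Exact integral: ∫_0.5^4 v(t) dt ≈ 44.91667.
M_6 ≈ 44.81742.
Error ≈ 44.91667 − 44.81742 ≈ 0.099.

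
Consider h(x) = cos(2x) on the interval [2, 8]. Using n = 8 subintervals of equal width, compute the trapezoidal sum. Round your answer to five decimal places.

0.18875

Δx = (8 − 2)/8 = 0.75.
h(2) ≈ -0.65364, h(2.75) ≈ 0.70867, h(3.5) ≈ 0.75390, h(4.25) ≈ -0.60201, h(5) ≈ -0.83907, h(5.75) ≈ 0.48330, h(6.5) ≈ 0.90745, h(7.25) ≈ -0.35492, h(8) ≈ -0.95766.
T_8 = (Δx/2)·[h(x_0) + 2h(x_1) + ... + 2h(x_{7}) + h(x_8)].
Sum ≈ 0.18875.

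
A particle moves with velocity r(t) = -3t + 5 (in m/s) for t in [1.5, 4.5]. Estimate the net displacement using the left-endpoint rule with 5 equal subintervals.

Δt = (4.5 − 1.5)/5 = 0.6.
Left endpoints: 1.5, 2.1, 2.7, 3.3, 3.9.
r(1.5) = 0.5, r(2.1) = -1.3, r(2.7) = -3.1, r(3.3) = -4.9, r(3.9) = -6.7.
Sum = Δt · [r(1.5) + r(2.1) + r(2.7) + r(3.3) + r(3.9)].
Sum = -9.3.

-9.3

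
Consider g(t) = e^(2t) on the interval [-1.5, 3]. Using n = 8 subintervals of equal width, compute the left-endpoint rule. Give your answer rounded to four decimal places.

109.0755

Δt = (3 − (-1.5))/8 = 0.5625.
Left endpoints: -1.5, -0.9375, -0.375, 0.1875, 0.75, 1.3125, 1.875, 2.4375.
g(-1.5) ≈ 0.0498, g(-0.9375) ≈ 0.1534, g(-0.375) ≈ 0.4724, g(0.1875) ≈ 1.4550, g(0.75) ≈ 4.4817, g(1.3125) ≈ 13.8046, g(1.875) ≈ 42.5211, g(2.4375) ≈ 130.9742.
Sum = Δt · [g(-1.5) + g(-0.9375) + g(-0.375) + ...].
Sum ≈ 109.0755.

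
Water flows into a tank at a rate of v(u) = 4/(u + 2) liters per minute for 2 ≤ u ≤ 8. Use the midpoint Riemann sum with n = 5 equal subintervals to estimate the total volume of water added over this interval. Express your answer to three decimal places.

3.653

Δu = (8 − 2)/5 = 1.2.
Midpoints: 2.6, 3.8, 5, 6.2, 7.4.
v(2.6) = 20/23, v(3.8) = 20/29, v(5) = 4/7, v(6.2) = 20/41, v(7.4) = 20/47.
Sum = Δu · [v(2.6) + v(3.8) + v(5) + v(6.2) + v(7.4)].
Sum ≈ 3.653.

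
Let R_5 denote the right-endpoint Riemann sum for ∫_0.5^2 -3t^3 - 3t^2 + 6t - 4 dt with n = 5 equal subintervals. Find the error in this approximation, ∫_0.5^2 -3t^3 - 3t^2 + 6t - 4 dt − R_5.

4.201875

Exact integral: ∫_0.5^2 f(t) dt = -14.578125.
R_5 = -18.78.
Error = -14.578125 − (-18.78) = 4.201875.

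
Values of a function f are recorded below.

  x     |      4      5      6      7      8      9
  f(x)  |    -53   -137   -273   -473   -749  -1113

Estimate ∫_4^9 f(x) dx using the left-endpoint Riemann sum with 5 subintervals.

-1685

Δx = 1.
Sum = 1·[(-53) + (-137) + (-273) + (-473) + (-749)] = -1685.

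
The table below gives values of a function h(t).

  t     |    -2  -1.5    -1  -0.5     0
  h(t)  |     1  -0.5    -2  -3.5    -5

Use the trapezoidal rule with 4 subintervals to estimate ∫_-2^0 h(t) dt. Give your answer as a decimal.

-4

Δt = 0.5.
T_4 = (0.5/2)·[1 + 2·(-0.5) + 2·(-2) + 2·(-3.5) + (-5)] = -4.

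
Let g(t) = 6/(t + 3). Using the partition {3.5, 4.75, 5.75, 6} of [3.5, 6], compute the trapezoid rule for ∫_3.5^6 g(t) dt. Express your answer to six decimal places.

Subinterval widths: 1.25, 1, 0.25.
g(3.5) = 12/13, g(4.75) = 24/31, g(5.75) = 24/35, g(6) = 2/3.
On each subinterval the trapezoid contributes (Δt_i/2)·[g(t_{i-1}) + g(t_i)].
Sum ≈ 1.959796.

1.959796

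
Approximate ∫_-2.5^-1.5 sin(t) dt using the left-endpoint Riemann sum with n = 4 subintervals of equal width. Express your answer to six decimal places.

-0.817457

Δt = (-1.5 − (-2.5))/4 = 0.25.
Left endpoints: -2.5, -2.25, -2, -1.75.
f(-2.5) ≈ -0.598472, f(-2.25) ≈ -0.778073, f(-2) ≈ -0.909297, f(-1.75) ≈ -0.983986.
Sum = Δt · [f(-2.5) + f(-2.25) + f(-2) + f(-1.75)].
Sum ≈ -0.817457.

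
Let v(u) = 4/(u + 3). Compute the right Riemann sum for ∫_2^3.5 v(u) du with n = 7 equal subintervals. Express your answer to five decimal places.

1.02993

Δu = (3.5 − 2)/7 = 3/14.
Right endpoints: 31/14, 17/7, 37/14, 20/7, 43/14, 23/7, 3.5.
v(31/14) = 56/73, v(17/7) = 14/19, v(37/14) = 56/79, v(20/7) = 28/41, v(43/14) = 56/85, v(23/7) = 7/11, v(3.5) = 8/13.
Sum = Δu · [v(31/14) + v(17/7) + v(37/14) + ...].
Sum ≈ 1.02993.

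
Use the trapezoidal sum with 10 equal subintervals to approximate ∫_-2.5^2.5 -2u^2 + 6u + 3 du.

-6.25

Δu = (2.5 − (-2.5))/10 = 0.5.
f(-2.5) = -24.5, f(-2) = -17, f(-1.5) = -10.5, f(-1) = -5, f(-0.5) = -0.5, f(0) = 3, f(0.5) = 5.5, f(1) = 7, f(1.5) = 7.5, f(2) = 7, f(2.5) = 5.5.
T_10 = (Δu/2)·[f(u_0) + 2f(u_1) + ... + 2f(u_{9}) + f(u_10)].
Sum = -6.25.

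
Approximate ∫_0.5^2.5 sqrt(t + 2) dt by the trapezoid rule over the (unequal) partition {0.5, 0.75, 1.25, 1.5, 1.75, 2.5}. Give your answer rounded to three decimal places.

3.727

Subinterval widths: 0.25, 0.5, 0.25, 0.25, 0.75.
f(0.5) ≈ 1.581, f(0.75) ≈ 1.658, f(1.25) ≈ 1.803, f(1.5) ≈ 1.871, f(1.75) ≈ 1.936, f(2.5) ≈ 2.121.
On each subinterval the trapezoid contributes (Δt_i/2)·[f(t_{i-1}) + f(t_i)].
Sum ≈ 3.727.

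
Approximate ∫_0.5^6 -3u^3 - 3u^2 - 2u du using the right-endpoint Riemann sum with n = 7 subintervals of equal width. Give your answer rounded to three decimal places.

Δu = (6 − 0.5)/7 = 11/14.
Right endpoints: 9/7, 29/14, 20/7, 51/14, 31/7, 73/14, 6.
f(9/7) = -4770/343, f(29/14) = -119857/2744, f(20/7) = -34360/343, f(51/14) = -527187/2744, f(31/7) = -112592/343, f(73/14) = -1419485/2744, f(6) = -768.
Sum = Δu · [f(9/7) + f(29/14) + f(20/7) + ...].
Sum ≈ -1542.708.

-1542.708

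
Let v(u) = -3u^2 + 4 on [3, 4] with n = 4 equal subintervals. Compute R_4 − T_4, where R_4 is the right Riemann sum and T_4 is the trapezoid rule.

-2.625

R_4 = -35.65625.
T_4 = -33.03125.
R_4 − T_4 = -2.625.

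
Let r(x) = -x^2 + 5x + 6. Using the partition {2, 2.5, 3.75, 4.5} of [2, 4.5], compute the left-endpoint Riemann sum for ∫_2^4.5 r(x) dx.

Subinterval widths: 0.5, 1.25, 0.75.
Left endpoints: 2, 2.5, 3.75.
r(2) = 12, r(2.5) = 12.25, r(3.75) = 10.6875.
Sum = Σ Δx_i · r(x_i).
Sum = 29.328125.

29.328125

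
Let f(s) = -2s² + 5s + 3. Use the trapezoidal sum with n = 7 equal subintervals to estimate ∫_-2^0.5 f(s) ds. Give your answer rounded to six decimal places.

-7.397959

Δs = (0.5 − (-2))/7 = 5/14.
f(-2) = -15, f(-23/14) = -520/49, f(-9/7) = -330/49, f(-13/14) = -165/49, f(-4/7) = -25/49, f(-3/14) = 90/49, f(1/7) = 180/49, f(0.5) = 5.
T_7 = (Δs/2)·[f(s_0) + 2f(s_1) + ... + 2f(s_{6}) + f(s_7)].
Sum ≈ -7.397959.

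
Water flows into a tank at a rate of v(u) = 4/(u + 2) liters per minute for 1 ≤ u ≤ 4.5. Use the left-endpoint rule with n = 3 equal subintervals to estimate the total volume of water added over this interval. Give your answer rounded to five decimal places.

Δu = (4.5 − 1)/3 = 7/6.
Left endpoints: 1, 13/6, 10/3.
v(1) = 4/3, v(13/6) = 0.96, v(10/3) = 0.75.
Sum = Δu · [v(1) + v(13/6) + v(10/3)].
Sum ≈ 3.55056.

3.55056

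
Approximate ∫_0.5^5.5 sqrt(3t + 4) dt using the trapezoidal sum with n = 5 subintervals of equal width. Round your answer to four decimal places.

17.7343

Δt = (5.5 − 0.5)/5 = 1.
f(0.5) ≈ 2.3452, f(1.5) ≈ 2.9155, f(2.5) ≈ 3.3912, f(3.5) ≈ 3.8079, f(4.5) ≈ 4.1833, f(5.5) ≈ 4.5277.
T_5 = (Δt/2)·[f(t_0) + 2f(t_1) + ... + 2f(t_{4}) + f(t_5)].
Sum ≈ 17.7343.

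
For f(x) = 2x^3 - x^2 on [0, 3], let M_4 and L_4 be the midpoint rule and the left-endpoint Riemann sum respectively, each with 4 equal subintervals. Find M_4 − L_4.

13.5

M_4 = 30.375.
L_4 = 16.875.
M_4 − L_4 = 13.5.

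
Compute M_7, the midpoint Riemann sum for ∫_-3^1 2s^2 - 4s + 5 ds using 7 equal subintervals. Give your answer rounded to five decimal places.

Δs = (1 − (-3))/7 = 4/7.
Midpoints: -19/7, -15/7, -11/7, -1, -3/7, 1/7, 5/7.
f(-19/7) = 1499/49, f(-15/7) = 1115/49, f(-11/7) = 795/49, f(-1) = 11, f(-3/7) = 347/49, f(1/7) = 219/49, f(5/7) = 155/49.
Sum = Δs · [f(-19/7) + f(-15/7) + f(-11/7) + ...].
Sum ≈ 54.44898.

54.44898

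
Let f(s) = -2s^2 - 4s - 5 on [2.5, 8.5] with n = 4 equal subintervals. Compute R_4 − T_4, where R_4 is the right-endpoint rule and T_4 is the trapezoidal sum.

-117

R_4 = -682.5.
T_4 = -565.5.
R_4 − T_4 = -117.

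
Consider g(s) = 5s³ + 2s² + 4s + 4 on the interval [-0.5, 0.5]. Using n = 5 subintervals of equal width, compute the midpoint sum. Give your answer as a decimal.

Δs = (0.5 − (-0.5))/5 = 0.2.
Midpoints: -0.4, -0.2, 0, 0.2, 0.4.
g(-0.4) = 2.4, g(-0.2) = 3.24, g(0) = 4, g(0.2) = 4.92, g(0.4) = 6.24.
Sum = Δs · [g(-0.4) + g(-0.2) + g(0) + g(0.2) + g(0.4)].
Sum = 4.16.

4.16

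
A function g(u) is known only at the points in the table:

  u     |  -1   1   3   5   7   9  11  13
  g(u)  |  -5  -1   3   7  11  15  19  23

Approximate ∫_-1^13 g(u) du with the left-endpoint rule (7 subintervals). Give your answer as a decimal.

98

Δu = 2.
Sum = 2·[(-5) + (-1) + 3 + 7 + 11 + 15 + 19] = 98.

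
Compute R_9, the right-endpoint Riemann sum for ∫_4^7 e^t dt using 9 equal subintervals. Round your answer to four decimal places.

Δt = (7 − 4)/9 = 1/3.
Right endpoints: 13/3, 14/3, 5, 16/3, 17/3, 6, 19/3, 20/3, 7.
f(13/3) ≈ 76.1979, f(14/3) ≈ 106.3427, f(5) ≈ 148.4132, f(16/3) ≈ 207.1272, f(17/3) ≈ 289.0694, f(6) ≈ 403.4288, f(19/3) ≈ 563.0302, f(20/3) ≈ 785.7720, f(7) ≈ 1096.6332.
Sum = Δt · [f(13/3) + f(14/3) + f(5) + ...].
Sum ≈ 1225.3382.

1225.3382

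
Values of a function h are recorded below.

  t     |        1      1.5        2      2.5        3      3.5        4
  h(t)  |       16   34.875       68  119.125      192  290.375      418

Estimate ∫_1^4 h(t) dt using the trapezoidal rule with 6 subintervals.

Δt = 0.5.
T_6 = (0.5/2)·[16 + 2·34.875 + 2·68 + 2·119.125 + 2·192 + 2·290.375 + 418] = 460.6875.

460.6875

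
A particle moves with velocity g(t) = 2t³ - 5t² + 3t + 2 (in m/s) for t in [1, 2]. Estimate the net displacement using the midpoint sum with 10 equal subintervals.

Δt = (2 − 1)/10 = 0.1.
Midpoints: 1.05, 1.15, 1.25, 1.35, 1.45, 1.55, 1.65, 1.75, 1.85, 1.95.
g(1.05) = 1.95275, g(1.15) = 1.87925, g(1.25) = 1.84375, g(1.35) = 1.85825, g(1.45) = 1.93475, g(1.55) = 2.08525, g(1.65) = 2.32175, g(1.75) = 2.65625, g(1.85) = 3.10075, g(1.95) = 3.66725.
Sum = Δt · [g(1.05) + g(1.15) + g(1.25) + ...].
Sum = 2.33.

2.33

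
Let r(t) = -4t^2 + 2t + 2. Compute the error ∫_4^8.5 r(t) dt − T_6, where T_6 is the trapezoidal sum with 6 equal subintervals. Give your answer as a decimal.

Exact integral: ∫_4^8.5 r(t) dt = -668.25.
T_6 = -669.9375.
Error = -668.25 − (-669.9375) = 1.6875.

1.6875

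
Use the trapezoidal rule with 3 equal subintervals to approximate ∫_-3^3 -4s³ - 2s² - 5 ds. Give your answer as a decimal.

Δs = (3 − (-3))/3 = 2.
f(-3) = 85, f(-1) = -3, f(1) = -11, f(3) = -131.
T_3 = (Δs/2)·[f(s_0) + 2f(s_1) + 2f(s_2) + f(s_3)].
Sum = -74.

-74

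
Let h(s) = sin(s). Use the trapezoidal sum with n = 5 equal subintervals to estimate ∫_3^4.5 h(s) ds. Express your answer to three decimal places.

-0.773

Δs = (4.5 − 3)/5 = 0.3.
h(3) ≈ 0.141, h(3.3) ≈ -0.158, h(3.6) ≈ -0.443, h(3.9) ≈ -0.688, h(4.2) ≈ -0.872, h(4.5) ≈ -0.978.
T_5 = (Δs/2)·[h(s_0) + 2h(s_1) + ... + 2h(s_{4}) + h(s_5)].
Sum ≈ -0.773.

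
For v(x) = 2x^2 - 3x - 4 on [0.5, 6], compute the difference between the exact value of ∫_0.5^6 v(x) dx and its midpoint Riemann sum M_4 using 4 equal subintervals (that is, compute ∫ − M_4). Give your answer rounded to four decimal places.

1.7331

Exact integral: ∫_0.5^6 v(x) dx ≈ 68.291667.
M_4 = 66.55859375.
Error ≈ 68.291667 − 66.55859375 ≈ 1.7331.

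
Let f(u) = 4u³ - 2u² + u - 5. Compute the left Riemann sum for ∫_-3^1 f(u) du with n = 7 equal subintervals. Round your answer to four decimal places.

-163.4286

Δu = (1 − (-3))/7 = 4/7.
Left endpoints: -3, -17/7, -13/7, -9/7, -5/7, -1/7, 3/7.
f(-3) = -134, f(-17/7) = -26246/343, f(-13/7) = -13506/343, f(-9/7) = -6206/343, f(-5/7) = -2810/343, f(-1/7) = -1782/343, f(3/7) = -1586/343.
Sum = Δu · [f(-3) + f(-17/7) + f(-13/7) + ...].
Sum ≈ -163.4286.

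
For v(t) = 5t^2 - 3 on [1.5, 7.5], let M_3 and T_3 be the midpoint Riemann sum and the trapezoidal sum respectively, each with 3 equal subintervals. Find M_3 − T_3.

-30

M_3 = 669.5.
T_3 = 699.5.
M_3 − T_3 = -30.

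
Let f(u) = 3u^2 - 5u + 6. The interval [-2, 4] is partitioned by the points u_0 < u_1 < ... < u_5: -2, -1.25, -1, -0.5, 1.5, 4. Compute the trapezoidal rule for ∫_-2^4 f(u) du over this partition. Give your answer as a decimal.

Subinterval widths: 0.75, 0.25, 0.5, 2, 2.5.
f(-2) = 28, f(-1.25) = 16.9375, f(-1) = 14, f(-0.5) = 9.25, f(1.5) = 5.25, f(4) = 34.
On each subinterval the trapezoid contributes (Δu_i/2)·[f(u_{i-1}) + f(u_i)].
Sum = 90.09375.

90.09375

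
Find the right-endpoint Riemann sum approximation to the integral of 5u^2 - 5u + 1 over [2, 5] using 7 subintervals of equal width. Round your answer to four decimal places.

165.2449

Δu = (5 − 2)/7 = 3/7.
Right endpoints: 17/7, 20/7, 23/7, 26/7, 29/7, 32/7, 5.
f(17/7) = 899/49, f(20/7) = 1349/49, f(23/7) = 1889/49, f(26/7) = 2519/49, f(29/7) = 3239/49, f(32/7) = 4049/49, f(5) = 101.
Sum = Δu · [f(17/7) + f(20/7) + f(23/7) + ...].
Sum ≈ 165.2449.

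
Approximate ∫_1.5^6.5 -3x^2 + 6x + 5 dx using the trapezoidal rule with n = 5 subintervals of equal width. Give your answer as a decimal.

-128.75

Δx = (6.5 − 1.5)/5 = 1.
f(1.5) = 7.25, f(2.5) = 1.25, f(3.5) = -10.75, f(4.5) = -28.75, f(5.5) = -52.75, f(6.5) = -82.75.
T_5 = (Δx/2)·[f(x_0) + 2f(x_1) + ... + 2f(x_{4}) + f(x_5)].
Sum = -128.75.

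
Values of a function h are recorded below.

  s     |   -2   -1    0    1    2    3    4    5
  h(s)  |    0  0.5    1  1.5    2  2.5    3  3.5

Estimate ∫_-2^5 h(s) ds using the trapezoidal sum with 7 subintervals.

Δs = 1.
T_7 = (1/2)·[0 + 2·0.5 + 2·1 + 2·1.5 + 2·2 + 2·2.5 + 2·3 + 3.5] = 12.25.

12.25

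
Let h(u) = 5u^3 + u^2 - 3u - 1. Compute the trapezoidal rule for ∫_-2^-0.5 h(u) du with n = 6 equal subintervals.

Δu = (-0.5 − (-2))/6 = 0.25.
h(-2) = -31, h(-1.75) = -19.484375, h(-1.5) = -11.125, h(-1.25) = -5.453125, h(-1) = -2, h(-0.75) = -0.296875, h(-0.5) = 0.125.
T_6 = (Δu/2)·[h(u_0) + 2h(u_1) + ... + 2h(u_{5}) + h(u_6)].
Sum = -13.44921875.

-13.44921875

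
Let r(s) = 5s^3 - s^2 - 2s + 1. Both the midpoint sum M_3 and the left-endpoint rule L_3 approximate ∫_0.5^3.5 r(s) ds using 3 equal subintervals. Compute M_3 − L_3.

76.125

M_3 = 157.
L_3 = 80.875.
M_3 − L_3 = 76.125.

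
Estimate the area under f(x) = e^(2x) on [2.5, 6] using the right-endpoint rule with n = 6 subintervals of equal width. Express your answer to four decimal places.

Δx = (6 − 2.5)/6 = 7/12.
Right endpoints: 37/12, 11/3, 4.25, 29/6, 65/12, 6.
f(37/12) ≈ 476.5948, f(11/3) ≈ 1530.4749, f(4.25) ≈ 4914.7688, f(29/6) ≈ 15782.6524, f(65/12) ≈ 50682.3668, f(6) ≈ 162754.7914.
Sum = Δx · [f(37/12) + f(11/3) + f(4.25) + ...].
Sum ≈ 137749.2953.

137749.2953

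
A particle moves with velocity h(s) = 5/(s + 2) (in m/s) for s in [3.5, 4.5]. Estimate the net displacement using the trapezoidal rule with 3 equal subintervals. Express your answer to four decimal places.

Δs = (4.5 − 3.5)/3 = 1/3.
h(3.5) = 10/11, h(23/6) = 6/7, h(25/6) = 30/37, h(4.5) = 10/13.
T_3 = (Δs/2)·[h(s_0) + 2h(s_1) + 2h(s_2) + h(s_3)].
Sum ≈ 0.8357.

0.8357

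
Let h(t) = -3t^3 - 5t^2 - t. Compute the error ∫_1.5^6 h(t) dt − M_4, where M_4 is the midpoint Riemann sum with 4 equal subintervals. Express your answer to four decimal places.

Exact integral: ∫_1.5^6 h(t) dt = -1339.453125.
M_4 ≈ -1321.062012.
Error ≈ -1339.453125 − (-1321.062012) ≈ -18.3911.

-18.3911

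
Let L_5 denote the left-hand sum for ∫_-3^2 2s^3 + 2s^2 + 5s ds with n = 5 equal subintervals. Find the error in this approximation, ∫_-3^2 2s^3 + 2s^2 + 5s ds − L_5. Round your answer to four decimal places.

43.3333

Exact integral: ∫_-3^2 f(s) ds ≈ -21.666667.
L_5 = -65.
Error ≈ -21.666667 − (-65) ≈ 43.3333.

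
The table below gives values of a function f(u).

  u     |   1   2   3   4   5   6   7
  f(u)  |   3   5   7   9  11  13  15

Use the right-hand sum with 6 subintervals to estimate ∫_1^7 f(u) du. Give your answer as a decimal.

60

Δu = 1.
Sum = 1·[5 + 7 + 9 + 11 + 13 + 15] = 60.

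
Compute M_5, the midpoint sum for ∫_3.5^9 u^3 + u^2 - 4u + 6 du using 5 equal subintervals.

1715.9896875

Δu = (9 − 3.5)/5 = 1.1.
Midpoints: 4.05, 5.15, 6.25, 7.35, 8.45.
f(4.05) = 72.632625, f(5.15) = 148.513375, f(6.25) = 264.203125, f(7.35) = 427.687875, f(8.45) = 646.953625.
Sum = Δu · [f(4.05) + f(5.15) + f(6.25) + f(7.35) + f(8.45)].
Sum = 1715.9896875.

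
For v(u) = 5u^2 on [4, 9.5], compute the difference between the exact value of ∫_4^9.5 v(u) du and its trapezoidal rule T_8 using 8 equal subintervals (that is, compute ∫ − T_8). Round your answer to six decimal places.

-2.166341

Exact integral: ∫_4^9.5 v(u) du ≈ 1322.29166667.
T_8 ≈ 1324.45800781.
Error ≈ 1322.29166667 − 1324.45800781 ≈ -2.166341.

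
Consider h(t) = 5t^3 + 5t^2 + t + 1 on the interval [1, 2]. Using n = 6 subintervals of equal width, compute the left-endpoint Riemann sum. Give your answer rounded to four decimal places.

28.7940

Δt = (2 − 1)/6 = 1/6.
Left endpoints: 1, 7/6, 4/3, 1.5, 5/3, 11/6.
h(1) = 12, h(7/6) = 3653/216, h(4/3) = 623/27, h(1.5) = 30.625, h(5/3) = 1072/27, h(11/6) = 10897/216.
Sum = Δt · [h(1) + h(7/6) + h(4/3) + ...].
Sum ≈ 28.7940.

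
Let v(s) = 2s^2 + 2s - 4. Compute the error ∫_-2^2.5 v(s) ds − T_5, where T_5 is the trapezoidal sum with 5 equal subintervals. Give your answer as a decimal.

Exact integral: ∫_-2^2.5 v(s) ds = 0.
T_5 = 1.215.
Error = 0 − 1.215 = -1.215.

-1.215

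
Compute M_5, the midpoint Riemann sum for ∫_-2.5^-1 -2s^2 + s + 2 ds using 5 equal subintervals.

-9.3525

Δs = (-1 − (-2.5))/5 = 0.3.
Midpoints: -2.35, -2.05, -1.75, -1.45, -1.15.
f(-2.35) = -11.395, f(-2.05) = -8.455, f(-1.75) = -5.875, f(-1.45) = -3.655, f(-1.15) = -1.795.
Sum = Δs · [f(-2.35) + f(-2.05) + f(-1.75) + f(-1.45) + f(-1.15)].
Sum = -9.3525.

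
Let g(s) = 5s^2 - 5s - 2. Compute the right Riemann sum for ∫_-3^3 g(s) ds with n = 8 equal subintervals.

Δs = (3 − (-3))/8 = 0.75.
Right endpoints: -2.25, -1.5, -0.75, 0, 0.75, 1.5, 2.25, 3.
g(-2.25) = 34.5625, g(-1.5) = 16.75, g(-0.75) = 4.5625, g(0) = -2, g(0.75) = -2.9375, g(1.5) = 1.75, g(2.25) = 12.0625, g(3) = 28.
Sum = Δs · [g(-2.25) + g(-1.5) + g(-0.75) + ...].
Sum = 69.5625.

69.5625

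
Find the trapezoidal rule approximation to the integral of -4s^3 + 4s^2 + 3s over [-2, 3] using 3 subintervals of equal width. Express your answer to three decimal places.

Δs = (3 − (-2))/3 = 5/3.
f(-2) = 42, f(-1/3) = -11/27, f(4/3) = 44/27, f(3) = -63.
T_3 = (Δs/2)·[f(s_0) + 2f(s_1) + 2f(s_2) + f(s_3)].
Sum ≈ -15.463.

-15.463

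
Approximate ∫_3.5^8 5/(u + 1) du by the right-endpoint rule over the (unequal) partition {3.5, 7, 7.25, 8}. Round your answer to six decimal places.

2.755682

Subinterval widths: 3.5, 0.25, 0.75.
Right endpoints: 7, 7.25, 8.
f(7) = 0.625, f(7.25) = 20/33, f(8) = 5/9.
Sum = Σ Δu_i · f(u_i).
Sum ≈ 2.755682.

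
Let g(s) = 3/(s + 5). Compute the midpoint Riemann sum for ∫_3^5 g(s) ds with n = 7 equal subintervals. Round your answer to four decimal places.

0.6694

Δs = (5 − 3)/7 = 2/7.
Midpoints: 22/7, 24/7, 26/7, 4, 30/7, 32/7, 34/7.
g(22/7) = 7/19, g(24/7) = 21/59, g(26/7) = 21/61, g(4) = 1/3, g(30/7) = 21/65, g(32/7) = 21/67, g(34/7) = 7/23.
Sum = Δs · [g(22/7) + g(24/7) + g(26/7) + ...].
Sum ≈ 0.6694.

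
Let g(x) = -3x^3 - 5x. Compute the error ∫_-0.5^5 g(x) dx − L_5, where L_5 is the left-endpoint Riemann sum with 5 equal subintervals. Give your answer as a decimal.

-199.120625

Exact integral: ∫_-0.5^5 g(x) dx = -530.578125.
L_5 = -331.4575.
Error = -530.578125 − (-331.4575) = -199.120625.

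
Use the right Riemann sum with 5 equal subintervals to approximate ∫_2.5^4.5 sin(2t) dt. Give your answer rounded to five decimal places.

0.83940

Δt = (4.5 − 2.5)/5 = 0.4.
Right endpoints: 2.9, 3.3, 3.7, 4.1, 4.5.
f(2.9) ≈ -0.46460, f(3.3) ≈ 0.31154, f(3.7) ≈ 0.89871, f(4.1) ≈ 0.94073, f(4.5) ≈ 0.41212.
Sum = Δt · [f(2.9) + f(3.3) + f(3.7) + f(4.1) + f(4.5)].
Sum ≈ 0.83940.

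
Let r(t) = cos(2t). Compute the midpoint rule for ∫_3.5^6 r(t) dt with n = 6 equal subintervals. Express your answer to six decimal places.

-0.614404

Δt = (6 − 3.5)/6 = 5/12.
Midpoints: 89/24, 4.125, 109/24, 119/24, 5.375, 139/24.
r(89/24) ≈ 0.423509, r(4.125) ≈ -0.385748, r(109/24) ≈ -0.942272, r(119/24) ≈ -0.881442, r(5.375) ≈ -0.243113, r(139/24) ≈ 0.554498.
Sum = Δt · [r(89/24) + r(4.125) + r(109/24) + ...].
Sum ≈ -0.614404.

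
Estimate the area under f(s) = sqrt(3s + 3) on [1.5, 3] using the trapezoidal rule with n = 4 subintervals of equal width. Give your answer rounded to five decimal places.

Δs = (3 − 1.5)/4 = 0.375.
f(1.5) ≈ 2.73861, f(1.875) ≈ 2.93684, f(2.25) ≈ 3.12250, f(2.625) ≈ 3.29773, f(3) ≈ 3.46410.
T_4 = (Δs/2)·[f(s_0) + 2f(s_1) + 2f(s_2) + 2f(s_3) + f(s_4)].
Sum ≈ 4.67191.

4.67191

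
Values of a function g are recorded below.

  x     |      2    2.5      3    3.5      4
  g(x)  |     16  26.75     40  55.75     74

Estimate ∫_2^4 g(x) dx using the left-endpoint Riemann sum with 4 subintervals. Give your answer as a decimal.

Δx = 0.5.
Sum = 0.5·[16 + 26.75 + 40 + 55.75] = 69.25.

69.25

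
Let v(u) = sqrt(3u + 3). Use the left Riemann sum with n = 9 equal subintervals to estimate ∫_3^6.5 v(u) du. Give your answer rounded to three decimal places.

14.229

Δu = (6.5 − 3)/9 = 7/18.
Left endpoints: 3, 61/18, 34/9, 25/6, 41/9, 89/18, 16/3, 103/18, 55/9.
v(3) ≈ 3.464, v(61/18) ≈ 3.629, v(34/9) ≈ 3.786, v(25/6) ≈ 3.937, v(41/9) ≈ 4.082, v(89/18) ≈ 4.223, v(16/3) ≈ 4.359, v(103/18) ≈ 4.491, v(55/9) ≈ 4.619.
Sum = Δu · [v(3) + v(61/18) + v(34/9) + ...].
Sum ≈ 14.229.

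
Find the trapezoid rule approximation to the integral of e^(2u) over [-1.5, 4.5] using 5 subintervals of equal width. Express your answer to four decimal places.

Δu = (4.5 − (-1.5))/5 = 1.2.
f(-1.5) ≈ 0.0498, f(-0.3) ≈ 0.5488, f(0.9) ≈ 6.0496, f(2.1) ≈ 66.6863, f(3.3) ≈ 735.0952, f(4.5) ≈ 8103.0839.
T_5 = (Δu/2)·[f(u_0) + 2f(u_1) + ... + 2f(u_{4}) + f(u_5)].
Sum ≈ 5831.9362.

5831.9362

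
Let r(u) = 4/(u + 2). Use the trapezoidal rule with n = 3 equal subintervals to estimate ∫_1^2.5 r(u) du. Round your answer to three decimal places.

Δu = (2.5 − 1)/3 = 0.5.
r(1) = 4/3, r(1.5) = 8/7, r(2) = 1, r(2.5) = 8/9.
T_3 = (Δu/2)·[r(u_0) + 2r(u_1) + 2r(u_2) + r(u_3)].
Sum ≈ 1.627.

1.627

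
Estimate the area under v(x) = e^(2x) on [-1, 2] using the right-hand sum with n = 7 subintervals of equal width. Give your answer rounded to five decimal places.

Δx = (2 − (-1))/7 = 3/7.
Right endpoints: -4/7, -1/7, 2/7, 5/7, 8/7, 11/7, 2.
v(-4/7) ≈ 0.31891, v(-1/7) ≈ 0.75148, v(2/7) ≈ 1.77079, v(5/7) ≈ 4.17273, v(8/7) ≈ 9.83271, v(11/7) ≈ 23.16997, v(2) ≈ 54.59815.
Sum = Δx · [v(-4/7) + v(-1/7) + v(2/7) + ...].
Sum ≈ 40.54918.

40.54918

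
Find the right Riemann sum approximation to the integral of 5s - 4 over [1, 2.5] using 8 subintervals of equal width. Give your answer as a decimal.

7.828125

Δs = (2.5 − 1)/8 = 0.1875.
Right endpoints: 1.1875, 1.375, 1.5625, 1.75, 1.9375, 2.125, 2.3125, 2.5.
f(1.1875) = 1.9375, f(1.375) = 2.875, f(1.5625) = 3.8125, f(1.75) = 4.75, f(1.9375) = 5.6875, f(2.125) = 6.625, f(2.3125) = 7.5625, f(2.5) = 8.5.
Sum = Δs · [f(1.1875) + f(1.375) + f(1.5625) + ...].
Sum = 7.828125.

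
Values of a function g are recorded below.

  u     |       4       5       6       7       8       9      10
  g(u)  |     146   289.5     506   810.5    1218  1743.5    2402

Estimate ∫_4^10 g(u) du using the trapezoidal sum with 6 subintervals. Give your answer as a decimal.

Δu = 1.
T_6 = (1/2)·[146 + 2·289.5 + 2·506 + 2·810.5 + 2·1218 + 2·1743.5 + 2402] = 5841.5.

5841.5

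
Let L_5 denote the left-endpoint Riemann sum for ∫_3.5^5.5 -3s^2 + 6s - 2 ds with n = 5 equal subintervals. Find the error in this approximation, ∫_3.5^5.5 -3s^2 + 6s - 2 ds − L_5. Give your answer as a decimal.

Exact integral: ∫_3.5^5.5 f(s) ds = -73.5.
L_5 = -65.26.
Error = -73.5 − (-65.26) = -8.24.

-8.24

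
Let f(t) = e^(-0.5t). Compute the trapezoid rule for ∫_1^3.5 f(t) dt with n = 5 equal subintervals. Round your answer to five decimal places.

Δt = (3.5 − 1)/5 = 0.5.
f(1) ≈ 0.60653, f(1.5) ≈ 0.47237, f(2) ≈ 0.36788, f(2.5) ≈ 0.28650, f(3) ≈ 0.22313, f(3.5) ≈ 0.17377.
T_5 = (Δt/2)·[f(t_0) + 2f(t_1) + ... + 2f(t_{4}) + f(t_5)].
Sum ≈ 0.87002.

0.87002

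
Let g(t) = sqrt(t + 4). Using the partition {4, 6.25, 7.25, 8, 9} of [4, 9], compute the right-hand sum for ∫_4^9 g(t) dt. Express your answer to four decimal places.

16.7612

Subinterval widths: 2.25, 1, 0.75, 1.
Right endpoints: 6.25, 7.25, 8, 9.
g(6.25) ≈ 3.2016, g(7.25) ≈ 3.3541, g(8) ≈ 3.4641, g(9) ≈ 3.6056.
Sum = Σ Δt_i · g(t_i).
Sum ≈ 16.7612.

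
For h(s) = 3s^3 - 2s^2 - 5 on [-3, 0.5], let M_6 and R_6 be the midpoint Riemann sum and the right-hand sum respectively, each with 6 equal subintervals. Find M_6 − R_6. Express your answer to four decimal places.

-24.8934

M_6 ≈ -94.971427.
R_6 ≈ -70.077980.
M_6 − R_6 ≈ -24.8934.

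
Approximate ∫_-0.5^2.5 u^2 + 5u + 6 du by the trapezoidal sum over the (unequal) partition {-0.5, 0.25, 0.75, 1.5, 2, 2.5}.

Subinterval widths: 0.75, 0.5, 0.75, 0.5, 0.5.
f(-0.5) = 3.75, f(0.25) = 7.3125, f(0.75) = 10.3125, f(1.5) = 15.75, f(2) = 20, f(2.5) = 24.75.
On each subinterval the trapezoid contributes (Δu_i/2)·[f(u_{i-1}) + f(u_i)].
Sum = 38.453125.

38.453125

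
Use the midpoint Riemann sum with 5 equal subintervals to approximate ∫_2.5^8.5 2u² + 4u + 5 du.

559.56

Δu = (8.5 − 2.5)/5 = 1.2.
Midpoints: 3.1, 4.3, 5.5, 6.7, 7.9.
f(3.1) = 36.62, f(4.3) = 59.18, f(5.5) = 87.5, f(6.7) = 121.58, f(7.9) = 161.42.
Sum = Δu · [f(3.1) + f(4.3) + f(5.5) + f(6.7) + f(7.9)].
Sum = 559.56.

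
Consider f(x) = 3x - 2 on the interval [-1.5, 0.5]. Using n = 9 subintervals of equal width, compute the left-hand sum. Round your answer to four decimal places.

Δx = (0.5 − (-1.5))/9 = 2/9.
Left endpoints: -1.5, -23/18, -19/18, -5/6, -11/18, -7/18, -1/6, 1/18, 5/18.
f(-1.5) = -6.5, f(-23/18) = -35/6, f(-19/18) = -31/6, f(-5/6) = -4.5, f(-11/18) = -23/6, f(-7/18) = -19/6, f(-1/6) = -2.5, f(1/18) = -11/6, f(5/18) = -7/6.
Sum = Δx · [f(-1.5) + f(-23/18) + f(-19/18) + ...].
Sum ≈ -7.6667.

-7.6667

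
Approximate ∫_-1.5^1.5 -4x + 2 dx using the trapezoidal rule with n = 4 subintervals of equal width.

Δx = (1.5 − (-1.5))/4 = 0.75.
f(-1.5) = 8, f(-0.75) = 5, f(0) = 2, f(0.75) = -1, f(1.5) = -4.
T_4 = (Δx/2)·[f(x_0) + 2f(x_1) + 2f(x_2) + 2f(x_3) + f(x_4)].
Sum = 6.

6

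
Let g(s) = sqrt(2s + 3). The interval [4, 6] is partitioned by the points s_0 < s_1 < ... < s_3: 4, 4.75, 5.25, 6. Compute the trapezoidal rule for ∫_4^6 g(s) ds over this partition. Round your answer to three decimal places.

7.202

Subinterval widths: 0.75, 0.5, 0.75.
g(4) ≈ 3.317, g(4.75) ≈ 3.536, g(5.25) ≈ 3.674, g(6) ≈ 3.873.
On each subinterval the trapezoid contributes (Δs_i/2)·[g(s_{i-1}) + g(s_i)].
Sum ≈ 7.202.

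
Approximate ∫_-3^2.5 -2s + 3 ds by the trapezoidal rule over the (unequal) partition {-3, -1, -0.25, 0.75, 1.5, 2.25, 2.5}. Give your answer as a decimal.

19.25

Subinterval widths: 2, 0.75, 1, 0.75, 0.75, 0.25.
f(-3) = 9, f(-1) = 5, f(-0.25) = 3.5, f(0.75) = 1.5, f(1.5) = 0, f(2.25) = -1.5, f(2.5) = -2.
On each subinterval the trapezoid contributes (Δs_i/2)·[f(s_{i-1}) + f(s_i)].
Sum = 19.25.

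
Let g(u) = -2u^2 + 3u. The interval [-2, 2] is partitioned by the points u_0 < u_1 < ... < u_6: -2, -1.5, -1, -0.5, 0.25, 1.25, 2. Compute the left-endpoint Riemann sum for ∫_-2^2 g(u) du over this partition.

-14.40625

Subinterval widths: 0.5, 0.5, 0.5, 0.75, 1, 0.75.
Left endpoints: -2, -1.5, -1, -0.5, 0.25, 1.25.
g(-2) = -14, g(-1.5) = -9, g(-1) = -5, g(-0.5) = -2, g(0.25) = 0.625, g(1.25) = 0.625.
Sum = Σ Δu_i · g(u_i).
Sum = -14.40625.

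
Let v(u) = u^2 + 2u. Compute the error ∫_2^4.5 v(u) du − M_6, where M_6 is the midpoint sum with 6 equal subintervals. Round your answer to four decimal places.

0.0362

Exact integral: ∫_2^4.5 v(u) du ≈ 43.958333.
M_6 ≈ 43.922164.
Error ≈ 43.958333 − 43.922164 ≈ 0.0362.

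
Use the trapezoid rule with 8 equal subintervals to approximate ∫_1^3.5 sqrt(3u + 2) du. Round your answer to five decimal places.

7.33440

Δu = (3.5 − 1)/8 = 0.3125.
f(1) ≈ 2.23607, f(1.3125) ≈ 2.43670, f(1.625) ≈ 2.62202, f(1.9375) ≈ 2.79508, f(2.25) ≈ 2.95804, f(2.5625) ≈ 3.11247, f(2.875) ≈ 3.25960, f(3.1875) ≈ 3.40037, f(3.5) ≈ 3.53553.
T_8 = (Δu/2)·[f(u_0) + 2f(u_1) + ... + 2f(u_{7}) + f(u_8)].
Sum ≈ 7.33440.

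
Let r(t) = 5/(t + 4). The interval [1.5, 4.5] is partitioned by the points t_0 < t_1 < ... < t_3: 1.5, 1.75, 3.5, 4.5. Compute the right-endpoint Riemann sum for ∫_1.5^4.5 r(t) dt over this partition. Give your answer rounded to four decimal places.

Subinterval widths: 0.25, 1.75, 1.
Right endpoints: 1.75, 3.5, 4.5.
r(1.75) = 20/23, r(3.5) = 2/3, r(4.5) = 10/17.
Sum = Σ Δt_i · r(t_i).
Sum ≈ 1.9723.

1.9723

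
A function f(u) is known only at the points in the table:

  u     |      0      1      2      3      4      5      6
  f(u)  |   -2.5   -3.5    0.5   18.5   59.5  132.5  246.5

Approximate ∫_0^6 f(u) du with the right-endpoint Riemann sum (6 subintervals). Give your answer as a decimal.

Δu = 1.
Sum = 1·[(-3.5) + 0.5 + 18.5 + 59.5 + 132.5 + 246.5] = 454.

454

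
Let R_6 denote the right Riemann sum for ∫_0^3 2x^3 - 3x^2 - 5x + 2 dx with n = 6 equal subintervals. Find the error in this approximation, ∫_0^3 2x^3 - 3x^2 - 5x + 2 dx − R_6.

-3.75

Exact integral: ∫_0^3 f(x) dx = -3.
R_6 = 0.75.
Error = -3 − 0.75 = -3.75.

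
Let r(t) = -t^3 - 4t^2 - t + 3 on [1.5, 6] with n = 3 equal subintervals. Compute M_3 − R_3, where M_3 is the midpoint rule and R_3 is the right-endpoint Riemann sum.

M_3 = -596.7421875.
R_3 = -899.4375.
M_3 − R_3 = 302.6953125.

302.6953125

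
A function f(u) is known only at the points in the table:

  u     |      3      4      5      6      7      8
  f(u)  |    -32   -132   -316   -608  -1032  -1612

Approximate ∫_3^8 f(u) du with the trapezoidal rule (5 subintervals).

-2910

Δu = 1.
T_5 = (1/2)·[(-32) + 2·(-132) + 2·(-316) + 2·(-608) + 2·(-1032) + (-1612)] = -2910.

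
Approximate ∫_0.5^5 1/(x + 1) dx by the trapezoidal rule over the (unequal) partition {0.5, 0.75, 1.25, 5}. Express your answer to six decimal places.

Subinterval widths: 0.25, 0.5, 3.75.
f(0.5) = 2/3, f(0.75) = 4/7, f(1.25) = 4/9, f(5) = 1/6.
On each subinterval the trapezoid contributes (Δx_i/2)·[f(x_{i-1}) + f(x_i)].
Sum ≈ 1.554563.

1.554563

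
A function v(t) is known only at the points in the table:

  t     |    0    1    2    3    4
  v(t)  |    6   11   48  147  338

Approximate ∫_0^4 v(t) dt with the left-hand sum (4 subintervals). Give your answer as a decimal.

Δt = 1.
Sum = 1·[6 + 11 + 48 + 147] = 212.

212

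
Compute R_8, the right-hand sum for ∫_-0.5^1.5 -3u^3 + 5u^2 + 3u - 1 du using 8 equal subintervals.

3.78125

Δu = (1.5 − (-0.5))/8 = 0.25.
Right endpoints: -0.25, 0, 0.25, 0.5, 0.75, 1, 1.25, 1.5.
f(-0.25) = -1.390625, f(0) = -1, f(0.25) = 0.015625, f(0.5) = 1.375, f(0.75) = 2.796875, f(1) = 4, f(1.25) = 4.703125, f(1.5) = 4.625.
Sum = Δu · [f(-0.25) + f(0) + f(0.25) + ...].
Sum = 3.78125.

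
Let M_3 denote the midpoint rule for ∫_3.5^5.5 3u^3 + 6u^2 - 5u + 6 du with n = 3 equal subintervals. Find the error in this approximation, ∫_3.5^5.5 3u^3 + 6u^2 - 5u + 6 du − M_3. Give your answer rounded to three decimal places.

3.444

Exact integral: ∫_3.5^5.5 f(u) du = 787.75.
M_3 ≈ 784.30556.
Error ≈ 787.75 − 784.30556 ≈ 3.444.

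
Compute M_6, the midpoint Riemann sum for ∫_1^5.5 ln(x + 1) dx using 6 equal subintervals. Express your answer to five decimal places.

6.28844

Δx = (5.5 − 1)/6 = 0.75.
Midpoints: 1.375, 2.125, 2.875, 3.625, 4.375, 5.125.
f(1.375) ≈ 0.86500, f(2.125) ≈ 1.13943, f(2.875) ≈ 1.35455, f(3.625) ≈ 1.53148, f(4.375) ≈ 1.68176, f(5.125) ≈ 1.81238.
Sum = Δx · [f(1.375) + f(2.125) + f(2.875) + ...].
Sum ≈ 6.28844.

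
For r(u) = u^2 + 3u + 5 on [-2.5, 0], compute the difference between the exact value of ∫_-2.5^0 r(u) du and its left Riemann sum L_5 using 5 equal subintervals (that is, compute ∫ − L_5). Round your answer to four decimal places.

Exact integral: ∫_-2.5^0 r(u) du ≈ 8.333333.
L_5 = 8.125.
Error ≈ 8.333333 − 8.125 ≈ 0.2083.

0.2083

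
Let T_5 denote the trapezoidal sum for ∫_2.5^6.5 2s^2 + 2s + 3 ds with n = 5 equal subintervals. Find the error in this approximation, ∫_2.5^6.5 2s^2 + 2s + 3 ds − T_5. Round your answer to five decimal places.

-0.85333

Exact integral: ∫_2.5^6.5 f(s) ds ≈ 220.6666667.
T_5 = 221.52.
Error ≈ 220.6666667 − 221.52 ≈ -0.85333.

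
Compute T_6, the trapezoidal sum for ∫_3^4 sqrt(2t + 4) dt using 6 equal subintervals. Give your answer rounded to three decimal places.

Δt = (4 − 3)/6 = 1/6.
f(3) ≈ 3.162, f(19/6) ≈ 3.215, f(10/3) ≈ 3.266, f(3.5) ≈ 3.317, f(11/3) ≈ 3.367, f(23/6) ≈ 3.416, f(4) ≈ 3.464.
T_6 = (Δt/2)·[f(t_0) + 2f(t_1) + ... + 2f(t_{5}) + f(t_6)].
Sum ≈ 3.315.

3.315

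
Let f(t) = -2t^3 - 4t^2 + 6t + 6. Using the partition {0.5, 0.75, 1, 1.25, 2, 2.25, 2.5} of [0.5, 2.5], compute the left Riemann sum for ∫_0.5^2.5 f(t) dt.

-1.5859375

Subinterval widths: 0.25, 0.25, 0.25, 0.75, 0.25, 0.25.
Left endpoints: 0.5, 0.75, 1, 1.25, 2, 2.25.
f(0.5) = 7.75, f(0.75) = 7.40625, f(1) = 6, f(1.25) = 3.34375, f(2) = -14, f(2.25) = -23.53125.
Sum = Σ Δt_i · f(t_i).
Sum = -1.5859375.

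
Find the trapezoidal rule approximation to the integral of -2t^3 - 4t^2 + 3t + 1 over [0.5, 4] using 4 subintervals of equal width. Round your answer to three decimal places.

-193.826

Δt = (4 − 0.5)/4 = 0.875.
f(0.5) = 1.25, f(1.375) = -7.63671875, f(2.25) = -35.28125, f(3.125) = -89.72265625, f(4) = -179.
T_4 = (Δt/2)·[f(t_0) + 2f(t_1) + 2f(t_2) + 2f(t_3) + f(t_4)].
Sum ≈ -193.826.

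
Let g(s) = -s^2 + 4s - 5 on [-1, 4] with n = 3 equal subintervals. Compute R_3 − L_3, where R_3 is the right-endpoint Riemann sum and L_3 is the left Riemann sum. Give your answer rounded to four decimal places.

R_3 ≈ -14.814815.
L_3 ≈ -23.148148.
R_3 − L_3 ≈ 8.3333.

8.3333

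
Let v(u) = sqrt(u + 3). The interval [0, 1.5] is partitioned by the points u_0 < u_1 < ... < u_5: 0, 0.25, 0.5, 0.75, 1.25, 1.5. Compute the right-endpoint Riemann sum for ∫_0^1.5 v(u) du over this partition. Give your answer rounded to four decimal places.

2.9636

Subinterval widths: 0.25, 0.25, 0.25, 0.5, 0.25.
Right endpoints: 0.25, 0.5, 0.75, 1.25, 1.5.
v(0.25) ≈ 1.8028, v(0.5) ≈ 1.8708, v(0.75) ≈ 1.9365, v(1.25) ≈ 2.0616, v(1.5) ≈ 2.1213.
Sum = Σ Δu_i · v(u_i).
Sum ≈ 2.9636.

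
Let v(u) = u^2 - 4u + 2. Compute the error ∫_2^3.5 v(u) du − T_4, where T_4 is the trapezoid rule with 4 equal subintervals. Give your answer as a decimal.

-0.03515625

Exact integral: ∫_2^3.5 v(u) du = -1.875.
T_4 = -1.83984375.
Error = -1.875 − (-1.83984375) = -0.03515625.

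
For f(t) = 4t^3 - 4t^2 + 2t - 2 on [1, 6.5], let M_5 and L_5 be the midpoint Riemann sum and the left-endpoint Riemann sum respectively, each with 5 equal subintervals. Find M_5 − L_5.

449.06125

M_5 = 1426.74125.
L_5 = 977.68.
M_5 − L_5 = 449.06125.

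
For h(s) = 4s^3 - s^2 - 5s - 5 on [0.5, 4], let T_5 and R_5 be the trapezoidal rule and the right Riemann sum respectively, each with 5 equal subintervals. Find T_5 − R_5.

-77.7875

T_5 = 185.2025.
R_5 = 262.99.
T_5 − R_5 = -77.7875.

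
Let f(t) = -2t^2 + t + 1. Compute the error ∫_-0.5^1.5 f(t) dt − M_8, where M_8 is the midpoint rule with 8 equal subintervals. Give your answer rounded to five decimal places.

-0.02083

Exact integral: ∫_-0.5^1.5 f(t) dt ≈ 0.6666667.
M_8 = 0.6875.
Error ≈ 0.6666667 − 0.6875 ≈ -0.02083.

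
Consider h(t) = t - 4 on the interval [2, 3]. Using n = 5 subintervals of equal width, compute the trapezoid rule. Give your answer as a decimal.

-1.5

Δt = (3 − 2)/5 = 0.2.
h(2) = -2, h(2.2) = -1.8, h(2.4) = -1.6, h(2.6) = -1.4, h(2.8) = -1.2, h(3) = -1.
T_5 = (Δt/2)·[h(t_0) + 2h(t_1) + ... + 2h(t_{4}) + h(t_5)].
Sum = -1.5.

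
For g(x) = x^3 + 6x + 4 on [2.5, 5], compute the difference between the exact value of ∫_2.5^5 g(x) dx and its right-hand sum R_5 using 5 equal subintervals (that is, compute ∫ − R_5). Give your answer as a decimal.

-32.265625

Exact integral: ∫_2.5^5 g(x) dx = 212.734375.
R_5 = 245.
Error = 212.734375 − 245 = -32.265625.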